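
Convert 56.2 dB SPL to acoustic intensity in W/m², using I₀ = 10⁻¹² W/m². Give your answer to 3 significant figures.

L = 10·log₁₀(I/I₀) ⇒ I = I₀·10^(L/10) = 10⁻¹² × 10^5.62.

4.17e-07 W/m²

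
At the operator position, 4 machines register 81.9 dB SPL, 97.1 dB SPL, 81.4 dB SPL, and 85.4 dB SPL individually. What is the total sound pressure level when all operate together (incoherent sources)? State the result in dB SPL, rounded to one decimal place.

97.6 dB SPL

For uncorrelated sources the intensities add, so convert each level to linear form, sum, and take 10·log₁₀ of the total.
Σ 10^(L/10) = 10^(81.9/10) + 10^(97.1/10) + 10^(81.4/10) + 10^(85.4/10) = 5.768e+09.
L_total = 10·log₁₀(5.768e+09) = 97.61 dB SPL.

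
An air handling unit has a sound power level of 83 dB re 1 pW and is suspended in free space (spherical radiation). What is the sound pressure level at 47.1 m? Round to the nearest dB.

39 dB

L_p = L_w − 10·log₁₀(4π·r²) with r = 47.1 m.
4π·r² = 2.788e+04 m², 10·log₁₀ of that is 44.453 dB.
L_p = 83 − 44.453 = 38.55 dB.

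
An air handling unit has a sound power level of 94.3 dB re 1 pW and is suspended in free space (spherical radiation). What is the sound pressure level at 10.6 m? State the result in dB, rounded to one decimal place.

62.8 dB

Free-field spherical radiation: L_p = L_w − 10·log₁₀(4π·r²), r = 10.6 m.
4π·r² = 1412 m², 10·log₁₀ of that is 31.498 dB.
L_p = 94.3 − 31.498 = 62.80 dB.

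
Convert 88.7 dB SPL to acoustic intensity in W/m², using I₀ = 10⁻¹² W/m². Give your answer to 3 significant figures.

I/I₀ = 10^(88.7/10) = 7.413e+08, so I = 7.413e+08 × 10⁻¹² W/m².

0.000741 W/m²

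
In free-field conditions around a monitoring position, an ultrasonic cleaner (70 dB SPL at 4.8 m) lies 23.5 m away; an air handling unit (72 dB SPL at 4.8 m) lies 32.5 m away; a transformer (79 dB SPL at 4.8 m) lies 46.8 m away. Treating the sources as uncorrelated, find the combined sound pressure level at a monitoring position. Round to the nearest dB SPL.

62 dB SPL

First find each source's level at the receiver (point-source: −20·log₁₀(r/r_ref)), then combine on an intensity basis.
ultrasonic cleaner: 70 − 20·log₁₀(23.5/4.8) = 70 − 13.80 = 56.20 dB SPL.
air handling unit: 72 − 20·log₁₀(32.5/4.8) = 72 − 16.61 = 55.39 dB SPL.
transformer: 79 − 20·log₁₀(46.8/4.8) = 79 − 19.78 = 59.22 dB SPL.
Σ 10^(L/10) = 1.599e+06 → L_total = 10·log₁₀(1.599e+06) = 62.04 dB SPL.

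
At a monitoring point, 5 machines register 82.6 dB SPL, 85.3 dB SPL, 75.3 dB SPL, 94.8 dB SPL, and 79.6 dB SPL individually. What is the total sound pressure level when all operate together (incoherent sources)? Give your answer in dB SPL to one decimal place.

Incoherent sources combine by intensity addition: L_total = 10·log₁₀(Σ 10^(L_i/10)).
Σ 10^(L/10) = 10^(82.6/10) + 10^(85.3/10) + 10^(75.3/10) + 10^(94.8/10) + 10^(79.6/10) = 3.666e+09.
L_total = 10·log₁₀(3.666e+09) = 95.64 dB SPL.

95.6 dB SPL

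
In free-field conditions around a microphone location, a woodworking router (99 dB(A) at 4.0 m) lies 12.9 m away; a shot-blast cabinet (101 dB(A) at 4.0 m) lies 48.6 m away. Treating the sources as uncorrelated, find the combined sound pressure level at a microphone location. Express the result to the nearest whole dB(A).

Propagate each source to the receiver with L = L_ref − 20·log₁₀(r/r_ref), then add intensities.
woodworking router: 99 − 20·log₁₀(12.9/4.0) = 99 − 10.17 = 88.83 dB(A).
shot-blast cabinet: 101 − 20·log₁₀(48.6/4.0) = 101 − 21.69 = 79.31 dB(A).
Σ 10^(L/10) = 8.490e+08 → L_total = 10·log₁₀(8.490e+08) = 89.29 dB(A).

89 dB(A)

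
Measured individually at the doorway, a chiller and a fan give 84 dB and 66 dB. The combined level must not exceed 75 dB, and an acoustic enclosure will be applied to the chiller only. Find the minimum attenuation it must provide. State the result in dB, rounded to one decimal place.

Fixed contribution from the other source: Σ 10^(L/10) = 10^(66/10) = 3.981e+06 (66.00 dB).
The limit corresponds to 10^(75/10) = 3.162e+07; subtracting the fixed part leaves 2.764e+07 for the chiller, i.e. 74.42 dB.
Required insertion loss = 84 − 74.42 = 9.58 dB.

9.6 dB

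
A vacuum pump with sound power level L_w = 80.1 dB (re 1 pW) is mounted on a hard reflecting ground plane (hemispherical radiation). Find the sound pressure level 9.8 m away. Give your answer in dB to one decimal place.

The power spreads over a hemisphere of area 2π·r², so L_p = L_w − 10·log₁₀(2π·r²).
2π·r² = 603.4 m², 10·log₁₀ of that is 27.806 dB.
L_p = 80.1 − 27.806 = 52.29 dB.

52.3 dB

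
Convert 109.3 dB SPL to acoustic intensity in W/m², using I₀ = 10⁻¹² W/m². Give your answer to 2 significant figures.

0.085 W/m²

I/I₀ = 10^(109.3/10) = 8.511e+10, so I = 8.511e+10 × 10⁻¹² W/m².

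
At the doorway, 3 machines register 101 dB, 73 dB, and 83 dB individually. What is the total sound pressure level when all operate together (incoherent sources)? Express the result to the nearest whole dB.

101 dB

For uncorrelated sources the intensities add, so convert each level to linear form, sum, and take 10·log₁₀ of the total.
Σ 10^(L/10) = 10^(101/10) + 10^(73/10) + 10^(83/10) = 1.281e+10.
L_total = 10·log₁₀(1.281e+10) = 101.08 dB.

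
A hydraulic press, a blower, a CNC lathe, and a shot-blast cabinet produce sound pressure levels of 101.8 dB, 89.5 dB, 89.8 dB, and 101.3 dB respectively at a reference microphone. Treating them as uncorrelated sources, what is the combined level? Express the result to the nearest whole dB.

105 dB

Incoherent sources combine by intensity addition: L_total = 10·log₁₀(Σ 10^(L_i/10)).
Σ 10^(L/10) = 10^(101.8/10) + 10^(89.5/10) + 10^(89.8/10) + 10^(101.3/10) = 3.047e+10.
L_total = 10·log₁₀(3.047e+10) = 104.84 dB.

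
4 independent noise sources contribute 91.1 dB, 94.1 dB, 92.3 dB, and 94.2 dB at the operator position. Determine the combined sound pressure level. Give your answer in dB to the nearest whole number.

99 dB

Incoherent sources combine by intensity addition: L_total = 10·log₁₀(Σ 10^(L_i/10)).
Σ 10^(L/10) = 10^(91.1/10) + 10^(94.1/10) + 10^(92.3/10) + 10^(94.2/10) = 8.187e+09.
L_total = 10·log₁₀(8.187e+09) = 99.13 dB.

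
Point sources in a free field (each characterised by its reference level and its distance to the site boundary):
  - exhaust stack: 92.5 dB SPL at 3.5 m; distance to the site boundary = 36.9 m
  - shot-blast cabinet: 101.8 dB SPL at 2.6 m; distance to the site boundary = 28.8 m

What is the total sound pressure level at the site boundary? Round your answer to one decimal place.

81.4 dB SPL

Propagate each source to the receiver with L = L_ref − 20·log₁₀(r/r_ref), then add intensities.
exhaust stack: 92.5 − 20·log₁₀(36.9/3.5) = 92.5 − 20.46 = 72.04 dB SPL.
shot-blast cabinet: 101.8 − 20·log₁₀(28.8/2.6) = 101.8 − 20.89 = 80.91 dB SPL.
Σ 10^(L/10) = 1.394e+08 → L_total = 10·log₁₀(1.394e+08) = 81.44 dB SPL.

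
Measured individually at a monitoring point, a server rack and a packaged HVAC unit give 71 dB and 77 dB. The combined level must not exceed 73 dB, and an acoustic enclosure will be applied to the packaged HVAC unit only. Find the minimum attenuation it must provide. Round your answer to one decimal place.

The untreated sources together contribute 10^(71/10) = 1.259e+07, i.e. 71.00 dB.
To meet 73 dB overall, the treated packaged HVAC unit may contribute at most 10^(73/10) − 1.259e+07 = 7.363e+06, i.e. 68.67 dB.
Required insertion loss = 77 − 68.67 = 8.33 dB.

8.3 dB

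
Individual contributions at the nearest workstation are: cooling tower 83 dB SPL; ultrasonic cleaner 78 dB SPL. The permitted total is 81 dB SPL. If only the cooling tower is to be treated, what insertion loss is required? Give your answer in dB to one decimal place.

The untreated sources together contribute 10^(78/10) = 6.310e+07, i.e. 78.00 dB SPL.
The limit corresponds to 10^(81/10) = 1.259e+08; subtracting the fixed part leaves 6.280e+07 for the cooling tower, i.e. 77.98 dB SPL.
Required insertion loss = 83 − 77.98 = 5.02 dB.

5.0 dB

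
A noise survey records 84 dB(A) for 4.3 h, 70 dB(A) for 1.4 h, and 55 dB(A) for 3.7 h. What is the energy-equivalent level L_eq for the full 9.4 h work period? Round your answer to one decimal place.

80.7 dB(A)

Weight each interval's intensity by its duration and average over T = 9.4 h:
Σ tᵢ·10^(Lᵢ/10) = 4.3·10^(84/10) + 1.4·10^(70/10) + 3.7·10^(55/10) = 1.095e+09.
L_eq = 10·log₁₀(1.095e+09/9.4) = 80.66 dB(A).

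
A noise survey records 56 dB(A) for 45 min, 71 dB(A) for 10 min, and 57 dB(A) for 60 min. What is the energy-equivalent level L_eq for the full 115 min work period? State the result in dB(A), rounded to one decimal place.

61.8 dB(A)

L_eq = 10·log₁₀[(1/T)·Σ tᵢ·10^(Lᵢ/10)] with T = 115 min.
Σ tᵢ·10^(Lᵢ/10) = 45·10^(56/10) + 10·10^(71/10) + 60·10^(57/10) = 1.739e+08.
L_eq = 10·log₁₀(1.739e+08/115) = 61.80 dB(A).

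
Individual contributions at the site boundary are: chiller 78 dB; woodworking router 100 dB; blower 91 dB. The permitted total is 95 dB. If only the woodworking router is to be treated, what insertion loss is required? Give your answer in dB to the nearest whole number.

Fixed contribution from the other sources: Σ 10^(L/10) = 10^(78/10) + 10^(91/10) = 1.322e+09 (91.21 dB).
The limit corresponds to 10^(95/10) = 3.162e+09; subtracting the fixed part leaves 1.840e+09 for the woodworking router, i.e. 92.65 dB.
So the woodworking router must be reduced from 100 to 92.65 dB: IL = 7.35 dB.

7 dB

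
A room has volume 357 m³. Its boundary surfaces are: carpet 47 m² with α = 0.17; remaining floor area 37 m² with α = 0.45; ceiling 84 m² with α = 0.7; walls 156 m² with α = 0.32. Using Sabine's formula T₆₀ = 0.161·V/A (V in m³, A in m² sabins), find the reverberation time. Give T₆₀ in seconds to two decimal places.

0.43 s

A = Σ Sᵢαᵢ = 47·0.17 + 37·0.45 + 84·0.7 + 156·0.32 = 133.36 m².
T₆₀ = 0.161·V/A = 0.161·357/133.36 = 0.431 s.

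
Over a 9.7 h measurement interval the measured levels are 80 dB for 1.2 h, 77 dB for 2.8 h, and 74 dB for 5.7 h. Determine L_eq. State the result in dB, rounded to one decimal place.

Weight each interval's intensity by its duration and average over T = 9.7 h:
Σ tᵢ·10^(Lᵢ/10) = 1.2·10^(80/10) + 2.8·10^(77/10) + 5.7·10^(74/10) = 4.035e+08.
L_eq = 10·log₁₀(4.035e+08/9.7) = 76.19 dB.

76.2 dB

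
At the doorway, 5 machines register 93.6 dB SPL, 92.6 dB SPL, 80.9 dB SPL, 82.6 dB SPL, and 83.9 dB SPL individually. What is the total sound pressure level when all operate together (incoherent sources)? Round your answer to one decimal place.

96.7 dB SPL

Incoherent sources combine by intensity addition: L_total = 10·log₁₀(Σ 10^(L_i/10)).
Σ 10^(L/10) = 10^(93.6/10) + 10^(92.6/10) + 10^(80.9/10) + 10^(82.6/10) + 10^(83.9/10) = 4.661e+09.
L_total = 10·log₁₀(4.661e+09) = 96.68 dB SPL.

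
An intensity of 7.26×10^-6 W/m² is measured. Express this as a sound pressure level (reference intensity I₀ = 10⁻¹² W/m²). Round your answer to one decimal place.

68.6 dB

L = 10·log₁₀(I/I₀) = 10·log₁₀(7.26×10^-6/10⁻¹²) = 10·log₁₀(7.26×10^6).
L = 10·(0.8609 + 6) = 68.61 dB.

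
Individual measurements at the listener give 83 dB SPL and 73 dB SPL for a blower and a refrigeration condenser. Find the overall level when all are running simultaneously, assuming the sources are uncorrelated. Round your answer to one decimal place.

Incoherent sources combine by intensity addition: L_total = 10·log₁₀(Σ 10^(L_i/10)).
Σ 10^(L/10) = 10^(83/10) + 10^(73/10) = 2.195e+08.
L_total = 10·log₁₀(2.195e+08) = 83.41 dB SPL.

83.4 dB SPL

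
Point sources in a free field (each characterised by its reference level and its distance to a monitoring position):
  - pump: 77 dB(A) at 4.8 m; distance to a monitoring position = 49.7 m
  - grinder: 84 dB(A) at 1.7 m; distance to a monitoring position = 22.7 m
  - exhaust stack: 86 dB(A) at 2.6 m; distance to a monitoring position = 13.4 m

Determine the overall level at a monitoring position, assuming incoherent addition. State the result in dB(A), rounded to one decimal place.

72.3 dB(A)

Apply inverse-square spreading to bring every level to the receiver, then sum 10^(L/10).
pump: 77 − 20·log₁₀(49.7/4.8) = 77 − 20.30 = 56.70 dB(A).
grinder: 84 − 20·log₁₀(22.7/1.7) = 84 − 22.51 = 61.49 dB(A).
exhaust stack: 86 − 20·log₁₀(13.4/2.6) = 86 − 14.24 = 71.76 dB(A).
Σ 10^(L/10) = 1.686e+07 → L_total = 10·log₁₀(1.686e+07) = 72.27 dB(A).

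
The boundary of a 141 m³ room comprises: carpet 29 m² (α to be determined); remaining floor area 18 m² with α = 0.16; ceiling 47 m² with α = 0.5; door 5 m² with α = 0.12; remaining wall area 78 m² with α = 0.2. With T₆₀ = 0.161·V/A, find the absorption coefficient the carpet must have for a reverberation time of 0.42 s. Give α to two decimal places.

From T₆₀ = 0.161·V/A, the target T₆₀ = 0.42 s needs A = 0.161·141/0.42 = 54.05 m².
Absorption from the other surfaces = 18·0.16 + 47·0.5 + 5·0.12 + 78·0.2 = 42.58 m², so the carpet must supply 11.47 m² over 29 m².
α = 11.47/29 = 0.396.

0.40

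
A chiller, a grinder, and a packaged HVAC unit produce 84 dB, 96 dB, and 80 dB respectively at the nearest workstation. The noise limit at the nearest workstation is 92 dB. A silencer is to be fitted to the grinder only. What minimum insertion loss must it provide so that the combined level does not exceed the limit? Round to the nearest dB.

Everything except the grinder sums to 10^(84/10) + 10^(80/10) = 3.512e+08 in linear terms, 85.46 dB.
The limit corresponds to 10^(92/10) = 1.585e+09; subtracting the fixed part leaves 1.234e+09 for the grinder, i.e. 90.91 dB.
So the grinder must be reduced from 96 to 90.91 dB: IL = 5.09 dB.

5 dB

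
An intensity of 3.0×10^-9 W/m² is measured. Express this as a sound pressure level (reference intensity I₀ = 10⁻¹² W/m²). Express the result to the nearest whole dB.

Dividing by I₀ shifts the exponent by 12: I/I₀ = 3.0×10^3.
L = 10·(0.4771 + 3) = 34.77 dB.

35 dB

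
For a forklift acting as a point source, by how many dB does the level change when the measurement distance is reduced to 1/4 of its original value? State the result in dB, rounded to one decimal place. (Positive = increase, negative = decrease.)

A point source loses 6 dB per doubling of distance; generally ΔL = −20·log₁₀(r₂/r₁).
ΔL = −20·log₁₀(0.25) = +12.04 dB.

+12.0 dB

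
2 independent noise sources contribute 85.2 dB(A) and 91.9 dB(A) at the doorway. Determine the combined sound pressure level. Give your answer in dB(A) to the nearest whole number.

Incoherent sources combine by intensity addition: L_total = 10·log₁₀(Σ 10^(L_i/10)).
Σ 10^(L/10) = 10^(85.2/10) + 10^(91.9/10) = 1.880e+09.
L_total = 10·log₁₀(1.880e+09) = 92.74 dB(A).

93 dB(A)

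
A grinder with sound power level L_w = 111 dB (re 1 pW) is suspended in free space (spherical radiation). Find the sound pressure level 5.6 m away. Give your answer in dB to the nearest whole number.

85 dB

L_p = L_w − 10·log₁₀(4π·r²) with r = 5.6 m.
4π·r² = 394.1 m², 10·log₁₀ of that is 25.956 dB.
L_p = 111 − 25.956 = 85.04 dB.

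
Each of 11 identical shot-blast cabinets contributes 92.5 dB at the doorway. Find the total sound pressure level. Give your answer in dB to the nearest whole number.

L_total = L₁ + 10·log₁₀ N for N identical incoherent sources.
L_total = 92.5 + 10·log₁₀(11) = 92.5 + 10.414 = 102.91 dB.

103 dB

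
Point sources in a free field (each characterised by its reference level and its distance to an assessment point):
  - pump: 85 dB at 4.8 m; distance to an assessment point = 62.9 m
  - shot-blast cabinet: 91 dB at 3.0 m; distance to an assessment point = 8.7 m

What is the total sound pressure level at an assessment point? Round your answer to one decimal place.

81.8 dB

Apply inverse-square spreading to bring every level to the receiver, then sum 10^(L/10).
pump: 85 − 20·log₁₀(62.9/4.8) = 85 − 22.35 = 62.65 dB.
shot-blast cabinet: 91 − 20·log₁₀(8.7/3.0) = 91 − 9.25 = 81.75 dB.
Σ 10^(L/10) = 1.515e+08 → L_total = 10·log₁₀(1.515e+08) = 81.81 dB.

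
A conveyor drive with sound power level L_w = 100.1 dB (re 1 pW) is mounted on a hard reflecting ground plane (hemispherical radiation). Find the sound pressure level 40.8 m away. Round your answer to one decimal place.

Free-field hemispherical radiation: L_p = L_w − 10·log₁₀(2π·r²), r = 40.8 m.
2π·r² = 1.046e+04 m², 10·log₁₀ of that is 40.195 dB.
L_p = 100.1 − 40.195 = 59.90 dB.

59.9 dB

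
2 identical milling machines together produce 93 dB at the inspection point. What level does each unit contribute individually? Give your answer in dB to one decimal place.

90.0 dB

Dividing the total intensity by 2 lowers the level by 10·log₁₀ 2 = 3.010 dB: L₁ = 93 − 3.010.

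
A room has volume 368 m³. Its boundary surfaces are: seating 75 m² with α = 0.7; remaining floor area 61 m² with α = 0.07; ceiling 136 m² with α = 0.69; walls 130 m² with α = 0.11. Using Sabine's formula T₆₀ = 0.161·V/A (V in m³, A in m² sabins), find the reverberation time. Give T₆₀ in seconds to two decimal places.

0.36 s

A = Σ Sᵢαᵢ = 75·0.7 + 61·0.07 + 136·0.69 + 130·0.11 = 164.91 m².
T₆₀ = 0.161 × 368 / 164.91 = 0.359 s.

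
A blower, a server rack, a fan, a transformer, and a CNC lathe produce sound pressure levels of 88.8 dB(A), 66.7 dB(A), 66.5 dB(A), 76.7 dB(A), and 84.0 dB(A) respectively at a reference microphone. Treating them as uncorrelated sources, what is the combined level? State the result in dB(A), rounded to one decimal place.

90.3 dB(A)

Incoherent sources combine by intensity addition: L_total = 10·log₁₀(Σ 10^(L_i/10)).
Σ 10^(L/10) = 10^(88.8/10) + 10^(66.7/10) + 10^(66.5/10) + 10^(76.7/10) + 10^(84.0/10) = 1.066e+09.
L_total = 10·log₁₀(1.066e+09) = 90.28 dB(A).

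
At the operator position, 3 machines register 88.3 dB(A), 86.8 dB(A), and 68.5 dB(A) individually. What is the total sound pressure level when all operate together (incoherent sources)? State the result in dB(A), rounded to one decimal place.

90.7 dB(A)

Incoherent sources combine by intensity addition: L_total = 10·log₁₀(Σ 10^(L_i/10)).
Σ 10^(L/10) = 10^(88.3/10) + 10^(86.8/10) + 10^(68.5/10) = 1.162e+09.
L_total = 10·log₁₀(1.162e+09) = 90.65 dB(A).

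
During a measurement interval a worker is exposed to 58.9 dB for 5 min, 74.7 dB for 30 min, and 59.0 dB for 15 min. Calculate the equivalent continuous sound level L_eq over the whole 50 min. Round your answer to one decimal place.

Weight each interval's intensity by its duration and average over T = 50 min:
Σ tᵢ·10^(Lᵢ/10) = 5·10^(58.9/10) + 30·10^(74.7/10) + 15·10^(59.0/10) = 9.012e+08.
L_eq = 10·log₁₀(9.012e+08/50) = 72.56 dB.

72.6 dB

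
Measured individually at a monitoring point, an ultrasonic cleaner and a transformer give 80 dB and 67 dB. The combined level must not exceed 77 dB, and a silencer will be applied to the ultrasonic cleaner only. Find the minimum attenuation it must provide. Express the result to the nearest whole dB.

The untreated sources together contribute 10^(67/10) = 5.012e+06, i.e. 67.00 dB.
The limit corresponds to 10^(77/10) = 5.012e+07; subtracting the fixed part leaves 4.511e+07 for the ultrasonic cleaner, i.e. 76.54 dB.
Required insertion loss = 80 − 76.54 = 3.46 dB.

3 dB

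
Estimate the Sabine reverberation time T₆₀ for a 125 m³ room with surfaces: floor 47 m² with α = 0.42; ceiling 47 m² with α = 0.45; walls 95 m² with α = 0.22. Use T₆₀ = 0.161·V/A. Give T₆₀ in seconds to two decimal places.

A = Σ Sᵢαᵢ = 47·0.42 + 47·0.45 + 95·0.22 = 61.79 m².
T₆₀ = 0.161 × 125 / 61.79 = 0.326 s.

0.33 s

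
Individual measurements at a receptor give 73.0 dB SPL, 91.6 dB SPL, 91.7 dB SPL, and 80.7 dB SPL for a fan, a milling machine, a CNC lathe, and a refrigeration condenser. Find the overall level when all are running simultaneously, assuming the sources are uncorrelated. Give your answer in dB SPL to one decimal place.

Incoherent sources combine by intensity addition: L_total = 10·log₁₀(Σ 10^(L_i/10)).
Σ 10^(L/10) = 10^(73.0/10) + 10^(91.6/10) + 10^(91.7/10) + 10^(80.7/10) = 3.062e+09.
L_total = 10·log₁₀(3.062e+09) = 94.86 dB SPL.

94.9 dB SPL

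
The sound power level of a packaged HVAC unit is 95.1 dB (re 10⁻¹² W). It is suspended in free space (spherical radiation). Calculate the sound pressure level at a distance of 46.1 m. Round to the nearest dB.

51 dB

Free-field spherical radiation: L_p = L_w − 10·log₁₀(4π·r²), r = 46.1 m.
4π·r² = 2.671e+04 m², 10·log₁₀ of that is 44.266 dB.
L_p = 95.1 − 44.266 = 50.83 dB.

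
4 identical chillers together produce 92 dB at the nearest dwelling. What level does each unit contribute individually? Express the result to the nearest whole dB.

86 dB

4 equal contributions raise the level by 10·log₁₀ 4 = 6.021 dB, so each unit alone gives 92 − 6.021.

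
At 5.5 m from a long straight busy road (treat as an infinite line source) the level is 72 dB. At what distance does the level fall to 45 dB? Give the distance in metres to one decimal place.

2756.5 m

Line-source spreading drops the level by 10·log₁₀(r₂/r₁); inverting, r₂/r₁ = 10^(ΔL/10).
r₂ = 5.5·10^((72−45)/10) = 5.5·10^(27.0/10) = 2756.53 m.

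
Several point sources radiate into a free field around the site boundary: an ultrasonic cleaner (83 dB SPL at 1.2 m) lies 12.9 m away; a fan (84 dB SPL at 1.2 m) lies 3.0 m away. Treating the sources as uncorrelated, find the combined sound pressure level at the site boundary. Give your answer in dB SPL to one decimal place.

76.2 dB SPL

Apply inverse-square spreading to bring every level to the receiver, then sum 10^(L/10).
ultrasonic cleaner: 83 − 20·log₁₀(12.9/1.2) = 83 − 20.63 = 62.37 dB SPL.
fan: 84 − 20·log₁₀(3.0/1.2) = 84 − 7.96 = 76.04 dB SPL.
Σ 10^(L/10) = 4.192e+07 → L_total = 10·log₁₀(4.192e+07) = 76.22 dB SPL.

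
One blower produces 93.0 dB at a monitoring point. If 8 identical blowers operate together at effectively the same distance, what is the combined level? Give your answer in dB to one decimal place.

102.0 dB

With 8 equal, uncorrelated contributions the intensity is 8× that of one unit, giving a rise of 10·log₁₀ 8.
L_total = 93.0 + 10·log₁₀(8) = 93.0 + 9.031 = 102.03 dB.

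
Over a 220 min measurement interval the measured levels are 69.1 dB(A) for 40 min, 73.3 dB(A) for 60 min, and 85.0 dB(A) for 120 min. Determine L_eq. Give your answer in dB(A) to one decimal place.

82.5 dB(A)

L_eq = 10·log₁₀[(1/T)·Σ tᵢ·10^(Lᵢ/10)] with T = 220 min.
Σ tᵢ·10^(Lᵢ/10) = 40·10^(69.1/10) + 60·10^(73.3/10) + 120·10^(85.0/10) = 3.956e+10.
L_eq = 10·log₁₀(3.956e+10/220) = 82.55 dB(A).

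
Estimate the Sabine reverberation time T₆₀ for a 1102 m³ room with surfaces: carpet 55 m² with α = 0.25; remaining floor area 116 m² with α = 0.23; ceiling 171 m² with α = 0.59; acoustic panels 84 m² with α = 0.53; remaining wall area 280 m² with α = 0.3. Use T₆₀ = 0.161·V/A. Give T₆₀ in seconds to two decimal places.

A = Σ Sᵢαᵢ = 55·0.25 + 116·0.23 + 171·0.59 + 84·0.53 + 280·0.3 = 269.84 m².
T₆₀ = 0.161·V/A = 0.161·1102/269.84 = 0.658 s.

0.66 s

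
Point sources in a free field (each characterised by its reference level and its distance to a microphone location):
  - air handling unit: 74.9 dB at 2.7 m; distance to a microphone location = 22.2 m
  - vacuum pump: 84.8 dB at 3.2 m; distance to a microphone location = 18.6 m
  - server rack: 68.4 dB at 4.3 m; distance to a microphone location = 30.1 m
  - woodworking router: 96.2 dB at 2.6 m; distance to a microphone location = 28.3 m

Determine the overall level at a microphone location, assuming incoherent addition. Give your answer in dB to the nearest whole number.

First find each source's level at the receiver (point-source: −20·log₁₀(r/r_ref)), then combine on an intensity basis.
air handling unit: 74.9 − 20·log₁₀(22.2/2.7) = 74.9 − 18.30 = 56.60 dB.
vacuum pump: 84.8 − 20·log₁₀(18.6/3.2) = 84.8 − 15.29 = 69.51 dB.
server rack: 68.4 − 20·log₁₀(30.1/4.3) = 68.4 − 16.90 = 51.50 dB.
woodworking router: 96.2 − 20·log₁₀(28.3/2.6) = 96.2 − 20.74 = 75.46 dB.
Σ 10^(L/10) = 4.472e+07 → L_total = 10·log₁₀(4.472e+07) = 76.51 dB.

77 dB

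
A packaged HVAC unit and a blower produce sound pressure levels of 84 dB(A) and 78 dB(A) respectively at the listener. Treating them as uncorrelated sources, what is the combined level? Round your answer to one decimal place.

Incoherent sources combine by intensity addition: L_total = 10·log₁₀(Σ 10^(L_i/10)).
Σ 10^(L/10) = 10^(84/10) + 10^(78/10) = 3.143e+08.
L_total = 10·log₁₀(3.143e+08) = 84.97 dB(A).

85.0 dB(A)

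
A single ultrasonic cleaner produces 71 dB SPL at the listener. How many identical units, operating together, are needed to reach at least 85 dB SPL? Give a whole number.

Need L₁ + 10·log₁₀ N ≥ 85, i.e. log₁₀ N ≥ 1.40.
N ≥ 10^(14.0/10) = 25.119, so N = 26.

26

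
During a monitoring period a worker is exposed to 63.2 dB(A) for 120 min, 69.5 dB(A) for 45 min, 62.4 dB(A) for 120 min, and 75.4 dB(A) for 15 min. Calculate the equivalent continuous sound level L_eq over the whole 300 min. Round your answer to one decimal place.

66.6 dB(A)

The energy average is taken in the linear domain: L_eq = 10·log₁₀[(Σ tᵢ·10^(Lᵢ/10))/T], T = 300 min.
Σ tᵢ·10^(Lᵢ/10) = 120·10^(63.2/10) + 45·10^(69.5/10) + 120·10^(62.4/10) + 15·10^(75.4/10) = 1.380e+09.
L_eq = 10·log₁₀(1.380e+09/300) = 66.63 dB(A).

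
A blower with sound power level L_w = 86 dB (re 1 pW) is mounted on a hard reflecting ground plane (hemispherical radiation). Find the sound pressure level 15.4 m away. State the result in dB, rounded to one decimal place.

54.3 dB

Free-field hemispherical radiation: L_p = L_w − 10·log₁₀(2π·r²), r = 15.4 m.
2π·r² = 1490 m², 10·log₁₀ of that is 31.732 dB.
L_p = 86 − 31.732 = 54.27 dB.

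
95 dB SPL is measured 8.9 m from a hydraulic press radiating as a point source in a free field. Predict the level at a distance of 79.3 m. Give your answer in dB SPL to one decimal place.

Point-source attenuation: ΔL = 20·log₁₀(r₂/r₁) = 20·log₁₀(79.3/8.9) = 18.998 dB.
L₂ = 95 − 20·log₁₀(79.3/8.9) = 95 − 18.998 = 76.00 dB SPL.

76.0 dB SPL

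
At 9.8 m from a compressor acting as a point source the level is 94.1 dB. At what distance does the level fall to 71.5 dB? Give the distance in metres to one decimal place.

For a point source L₁ − L₂ = 20·log₁₀(r₂/r₁), so r₂ = r₁·10^((L₁−L₂)/20).
r₂ = 9.8·10^((94.1−71.5)/20) = 9.8·10^(22.6/20) = 132.20 m.

132.2 m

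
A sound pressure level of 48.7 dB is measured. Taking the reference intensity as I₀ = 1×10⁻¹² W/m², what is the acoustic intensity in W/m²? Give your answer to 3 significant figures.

7.41e-08 W/m²

I/I₀ = 10^(48.7/10) = 7.413e+04, so I = 7.413e+04 × 10⁻¹² W/m².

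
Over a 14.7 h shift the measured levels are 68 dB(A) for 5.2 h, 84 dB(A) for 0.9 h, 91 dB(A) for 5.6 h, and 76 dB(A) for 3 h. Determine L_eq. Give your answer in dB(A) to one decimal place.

Weight each interval's intensity by its duration and average over T = 14.7 h:
Σ tᵢ·10^(Lᵢ/10) = 5.2·10^(68/10) + 0.9·10^(84/10) + 5.6·10^(91/10) + 3·10^(76/10) = 7.428e+09.
L_eq = 10·log₁₀(7.428e+09/14.7) = 87.04 dB(A).

87.0 dB(A)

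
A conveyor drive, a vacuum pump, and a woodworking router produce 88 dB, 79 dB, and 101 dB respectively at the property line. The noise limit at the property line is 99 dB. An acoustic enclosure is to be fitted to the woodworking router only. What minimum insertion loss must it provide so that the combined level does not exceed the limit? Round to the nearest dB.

Everything except the woodworking router sums to 10^(88/10) + 10^(79/10) = 7.104e+08 in linear terms, 88.51 dB.
To meet 99 dB overall, the treated woodworking router may contribute at most 10^(99/10) − 7.104e+08 = 7.233e+09, i.e. 98.59 dB.
So the woodworking router must be reduced from 101 to 98.59 dB: IL = 2.41 dB.

2 dB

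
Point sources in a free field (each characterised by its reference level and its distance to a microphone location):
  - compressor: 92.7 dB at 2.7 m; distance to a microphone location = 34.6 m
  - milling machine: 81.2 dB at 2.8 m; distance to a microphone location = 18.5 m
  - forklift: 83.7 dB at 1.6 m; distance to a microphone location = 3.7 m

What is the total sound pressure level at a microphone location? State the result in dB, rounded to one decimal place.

Propagate each source to the receiver with L = L_ref − 20·log₁₀(r/r_ref), then add intensities.
compressor: 92.7 − 20·log₁₀(34.6/2.7) = 92.7 − 22.15 = 70.55 dB.
milling machine: 81.2 − 20·log₁₀(18.5/2.8) = 81.2 − 16.40 = 64.80 dB.
forklift: 83.7 − 20·log₁₀(3.7/1.6) = 83.7 − 7.28 = 76.42 dB.
Σ 10^(L/10) = 5.820e+07 → L_total = 10·log₁₀(5.820e+07) = 77.65 dB.

77.6 dB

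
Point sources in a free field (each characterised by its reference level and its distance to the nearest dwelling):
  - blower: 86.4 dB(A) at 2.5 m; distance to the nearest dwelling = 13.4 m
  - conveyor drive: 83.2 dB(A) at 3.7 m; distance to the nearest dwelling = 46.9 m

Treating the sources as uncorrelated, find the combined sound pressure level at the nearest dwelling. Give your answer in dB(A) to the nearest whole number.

Apply inverse-square spreading to bring every level to the receiver, then sum 10^(L/10).
blower: 86.4 − 20·log₁₀(13.4/2.5) = 86.4 − 14.58 = 71.82 dB(A).
conveyor drive: 83.2 − 20·log₁₀(46.9/3.7) = 83.2 − 22.06 = 61.14 dB(A).
Σ 10^(L/10) = 1.649e+07 → L_total = 10·log₁₀(1.649e+07) = 72.17 dB(A).

72 dB(A)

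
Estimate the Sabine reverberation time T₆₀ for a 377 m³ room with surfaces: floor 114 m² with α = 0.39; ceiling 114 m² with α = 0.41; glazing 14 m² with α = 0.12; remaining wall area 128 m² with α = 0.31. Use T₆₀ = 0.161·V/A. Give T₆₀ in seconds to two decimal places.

0.46 s

A = Σ Sᵢαᵢ = 114·0.39 + 114·0.41 + 14·0.12 + 128·0.31 = 132.56 m².
T₆₀ = 0.161 × 377 / 132.56 = 0.458 s.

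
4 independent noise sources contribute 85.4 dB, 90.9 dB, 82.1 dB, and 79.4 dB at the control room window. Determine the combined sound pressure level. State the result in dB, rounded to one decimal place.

92.6 dB

For uncorrelated sources the intensities add, so convert each level to linear form, sum, and take 10·log₁₀ of the total.
Σ 10^(L/10) = 10^(85.4/10) + 10^(90.9/10) + 10^(82.1/10) + 10^(79.4/10) = 1.826e+09.
L_total = 10·log₁₀(1.826e+09) = 92.62 dB.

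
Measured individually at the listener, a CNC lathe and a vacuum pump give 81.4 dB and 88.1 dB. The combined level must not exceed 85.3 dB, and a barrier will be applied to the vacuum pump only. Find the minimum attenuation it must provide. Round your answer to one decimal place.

Everything except the vacuum pump sums to 10^(81.4/10) = 1.380e+08 in linear terms, 81.40 dB.
To meet 85.3 dB overall, the treated vacuum pump may contribute at most 10^(85.3/10) − 1.380e+08 = 2.008e+08, i.e. 83.03 dB.
So the vacuum pump must be reduced from 88.1 to 83.03 dB: IL = 5.07 dB.

5.1 dB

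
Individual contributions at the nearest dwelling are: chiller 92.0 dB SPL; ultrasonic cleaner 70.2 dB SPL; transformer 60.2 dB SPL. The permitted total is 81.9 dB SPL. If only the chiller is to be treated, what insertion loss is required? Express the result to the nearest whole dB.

Fixed contribution from the other sources: Σ 10^(L/10) = 10^(70.2/10) + 10^(60.2/10) = 1.152e+07 (70.61 dB SPL).
To meet 81.9 dB SPL overall, the treated chiller may contribute at most 10^(81.9/10) − 1.152e+07 = 1.434e+08, i.e. 81.56 dB SPL.
Required insertion loss = 92.0 − 81.56 = 10.44 dB.

10 dB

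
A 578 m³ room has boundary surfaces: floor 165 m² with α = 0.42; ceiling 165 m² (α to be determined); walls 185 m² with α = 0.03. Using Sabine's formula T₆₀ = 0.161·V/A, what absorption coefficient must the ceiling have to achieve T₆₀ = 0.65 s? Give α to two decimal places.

0.41

A = 0.161·V/T₆₀ = 0.161·578/0.65 = 143.17 m² sabins.
Absorption from the other surfaces = 165·0.42 + 185·0.03 = 74.85 m², so the ceiling must supply 68.32 m² over 165 m².
α = 68.32/165 = 0.414.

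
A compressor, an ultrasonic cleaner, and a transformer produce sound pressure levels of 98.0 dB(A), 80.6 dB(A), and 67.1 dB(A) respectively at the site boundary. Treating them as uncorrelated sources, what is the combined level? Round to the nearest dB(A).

98 dB(A)

Incoherent sources combine by intensity addition: L_total = 10·log₁₀(Σ 10^(L_i/10)).
Σ 10^(L/10) = 10^(98.0/10) + 10^(80.6/10) + 10^(67.1/10) = 6.430e+09.
L_total = 10·log₁₀(6.430e+09) = 98.08 dB(A).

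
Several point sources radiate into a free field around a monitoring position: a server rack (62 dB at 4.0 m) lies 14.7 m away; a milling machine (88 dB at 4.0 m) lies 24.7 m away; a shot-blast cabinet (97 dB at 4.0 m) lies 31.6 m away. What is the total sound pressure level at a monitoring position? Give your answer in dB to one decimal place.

79.9 dB

First find each source's level at the receiver (point-source: −20·log₁₀(r/r_ref)), then combine on an intensity basis.
server rack: 62 − 20·log₁₀(14.7/4.0) = 62 − 11.31 = 50.69 dB.
milling machine: 88 − 20·log₁₀(24.7/4.0) = 88 − 15.81 = 72.19 dB.
shot-blast cabinet: 97 − 20·log₁₀(31.6/4.0) = 97 − 17.95 = 79.05 dB.
Σ 10^(L/10) = 9.697e+07 → L_total = 10·log₁₀(9.697e+07) = 79.87 dB.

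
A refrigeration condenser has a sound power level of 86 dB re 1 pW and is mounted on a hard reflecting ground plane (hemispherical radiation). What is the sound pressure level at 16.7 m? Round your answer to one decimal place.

L_p = L_w − 10·log₁₀(2π·r²) with r = 16.7 m.
2π·r² = 1752 m², 10·log₁₀ of that is 32.436 dB.
L_p = 86 − 32.436 = 53.56 dB.

53.6 dB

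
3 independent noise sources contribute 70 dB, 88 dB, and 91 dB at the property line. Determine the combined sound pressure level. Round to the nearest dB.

For uncorrelated sources the intensities add, so convert each level to linear form, sum, and take 10·log₁₀ of the total.
Σ 10^(L/10) = 10^(70/10) + 10^(88/10) + 10^(91/10) = 1.900e+09.
L_total = 10·log₁₀(1.900e+09) = 92.79 dB.

93 dB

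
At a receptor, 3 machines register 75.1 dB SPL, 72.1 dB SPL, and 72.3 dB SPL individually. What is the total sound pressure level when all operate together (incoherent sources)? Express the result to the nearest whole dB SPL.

78 dB SPL

Incoherent sources combine by intensity addition: L_total = 10·log₁₀(Σ 10^(L_i/10)).
Σ 10^(L/10) = 10^(75.1/10) + 10^(72.1/10) + 10^(72.3/10) = 6.556e+07.
L_total = 10·log₁₀(6.556e+07) = 78.17 dB SPL.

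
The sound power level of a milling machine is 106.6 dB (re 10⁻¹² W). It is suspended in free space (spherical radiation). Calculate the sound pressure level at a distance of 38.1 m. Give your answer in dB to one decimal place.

L_p = L_w − 10·log₁₀(4π·r²) with r = 38.1 m.
4π·r² = 1.824e+04 m², 10·log₁₀ of that is 42.611 dB.
L_p = 106.6 − 42.611 = 63.99 dB.

64.0 dB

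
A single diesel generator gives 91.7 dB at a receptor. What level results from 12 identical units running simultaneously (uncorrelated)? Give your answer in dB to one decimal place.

102.5 dB

L_total = L₁ + 10·log₁₀ N for N identical incoherent sources.
L_total = 91.7 + 10·log₁₀(12) = 91.7 + 10.792 = 102.49 dB.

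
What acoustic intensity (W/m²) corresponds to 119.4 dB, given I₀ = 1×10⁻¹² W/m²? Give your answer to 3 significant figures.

I/I₀ = 10^(119.4/10) = 8.71e+11, so I = 8.71e+11 × 10⁻¹² W/m².

0.871 W/m²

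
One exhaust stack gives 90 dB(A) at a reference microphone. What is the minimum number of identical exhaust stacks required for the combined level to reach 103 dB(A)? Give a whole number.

The shortfall is 103 − 90 = 13.0 dB, and N units add 10·log₁₀ N, so need 10·log₁₀ N ≥ 13.0.
N ≥ 10^(13.0/10) = 19.953, so N = 20.

20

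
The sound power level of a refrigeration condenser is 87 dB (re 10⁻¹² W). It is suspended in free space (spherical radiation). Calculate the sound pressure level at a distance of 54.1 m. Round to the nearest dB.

L_p = L_w − 10·log₁₀(4π·r²) with r = 54.1 m.
4π·r² = 3.678e+04 m², 10·log₁₀ of that is 45.656 dB.
L_p = 87 − 45.656 = 41.34 dB.

41 dB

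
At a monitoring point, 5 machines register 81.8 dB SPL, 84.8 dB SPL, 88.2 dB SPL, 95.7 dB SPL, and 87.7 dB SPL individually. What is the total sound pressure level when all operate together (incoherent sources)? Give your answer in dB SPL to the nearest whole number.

Incoherent sources combine by intensity addition: L_total = 10·log₁₀(Σ 10^(L_i/10)).
Σ 10^(L/10) = 10^(81.8/10) + 10^(84.8/10) + 10^(88.2/10) + 10^(95.7/10) + 10^(87.7/10) = 5.418e+09.
L_total = 10·log₁₀(5.418e+09) = 97.34 dB SPL.

97 dB SPL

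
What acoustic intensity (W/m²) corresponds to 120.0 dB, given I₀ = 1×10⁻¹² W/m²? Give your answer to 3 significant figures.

I = I₀·10^(L/10) = 10⁻¹² × 10^(120.0/10) = 10^(0.000).

1.00 W/m²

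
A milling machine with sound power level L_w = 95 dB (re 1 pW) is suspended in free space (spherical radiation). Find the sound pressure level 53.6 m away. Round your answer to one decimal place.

49.4 dB

L_p = L_w − 10·log₁₀(4π·r²) with r = 53.6 m.
4π·r² = 3.61e+04 m², 10·log₁₀ of that is 45.575 dB.
L_p = 95 − 45.575 = 49.42 dB.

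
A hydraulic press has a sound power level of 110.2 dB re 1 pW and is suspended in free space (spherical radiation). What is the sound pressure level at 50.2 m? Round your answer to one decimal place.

65.2 dB

The power spreads over a sphere of area 4π·r², so L_p = L_w − 10·log₁₀(4π·r²).
4π·r² = 3.167e+04 m², 10·log₁₀ of that is 45.006 dB.
L_p = 110.2 − 45.006 = 65.19 dB.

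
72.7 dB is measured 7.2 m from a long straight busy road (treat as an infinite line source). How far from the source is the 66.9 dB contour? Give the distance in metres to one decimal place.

27.4 m

The 5.8 dB drop corresponds to a distance ratio of 10^(5.8/10) for a line source.
r₂ = 7.2·10^((72.7−66.9)/10) = 7.2·10^(5.8/10) = 27.37 m.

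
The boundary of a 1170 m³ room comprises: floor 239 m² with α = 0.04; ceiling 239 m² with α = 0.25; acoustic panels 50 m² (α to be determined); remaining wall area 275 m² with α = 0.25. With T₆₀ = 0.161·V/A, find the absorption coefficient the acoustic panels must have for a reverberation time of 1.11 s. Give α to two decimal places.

From T₆₀ = 0.161·V/A, the target T₆₀ = 1.11 s needs A = 0.161·1170/1.11 = 169.70 m².
Absorption from the other surfaces = 239·0.04 + 239·0.25 + 275·0.25 = 138.06 m², so the acoustic panels must supply 31.64 m² over 50 m².
α = 31.64/50 = 0.633.

0.63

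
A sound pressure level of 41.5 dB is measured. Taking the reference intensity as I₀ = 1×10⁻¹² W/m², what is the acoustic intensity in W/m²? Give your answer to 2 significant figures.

1.4e-08 W/m²

L = 10·log₁₀(I/I₀) ⇒ I = I₀·10^(L/10) = 10⁻¹² × 10^4.15.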